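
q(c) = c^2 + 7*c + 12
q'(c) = 2*c + 7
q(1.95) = 29.45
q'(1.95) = 10.90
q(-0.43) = 9.17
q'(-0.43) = 6.14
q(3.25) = 45.31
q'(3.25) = 13.50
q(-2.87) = 0.15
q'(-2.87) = 1.26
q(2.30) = 33.39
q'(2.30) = 11.60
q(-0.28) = 10.12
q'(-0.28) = 6.44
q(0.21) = 13.51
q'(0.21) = 7.42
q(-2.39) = 0.98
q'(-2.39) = 2.22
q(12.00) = 240.00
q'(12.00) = 31.00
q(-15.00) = 132.00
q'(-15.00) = -23.00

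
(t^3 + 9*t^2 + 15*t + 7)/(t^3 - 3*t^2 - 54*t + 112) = (t^2 + 2*t + 1)/(t^2 - 10*t + 16)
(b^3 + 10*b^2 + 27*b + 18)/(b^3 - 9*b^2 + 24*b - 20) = (b^3 + 10*b^2 + 27*b + 18)/(b^3 - 9*b^2 + 24*b - 20)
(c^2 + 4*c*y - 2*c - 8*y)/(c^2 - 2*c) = (c + 4*y)/c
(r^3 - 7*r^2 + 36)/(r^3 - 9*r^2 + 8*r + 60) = (r - 3)/(r - 5)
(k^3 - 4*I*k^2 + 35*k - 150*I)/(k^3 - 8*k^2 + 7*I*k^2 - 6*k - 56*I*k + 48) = (k^2 - 10*I*k - 25)/(k^2 + k*(-8 + I) - 8*I)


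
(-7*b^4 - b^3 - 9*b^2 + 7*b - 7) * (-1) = 7*b^4 + b^3 + 9*b^2 - 7*b + 7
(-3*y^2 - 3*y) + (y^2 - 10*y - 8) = -2*y^2 - 13*y - 8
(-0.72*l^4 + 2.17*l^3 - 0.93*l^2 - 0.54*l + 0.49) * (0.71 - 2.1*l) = 1.512*l^5 - 5.0682*l^4 + 3.4937*l^3 + 0.4737*l^2 - 1.4124*l + 0.3479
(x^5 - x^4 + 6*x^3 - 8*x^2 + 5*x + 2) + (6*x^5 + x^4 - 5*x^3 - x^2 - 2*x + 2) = 7*x^5 + x^3 - 9*x^2 + 3*x + 4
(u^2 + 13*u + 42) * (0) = 0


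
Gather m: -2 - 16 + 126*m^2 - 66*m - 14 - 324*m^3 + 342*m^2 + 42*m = -324*m^3 + 468*m^2 - 24*m - 32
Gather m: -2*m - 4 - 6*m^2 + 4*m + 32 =-6*m^2 + 2*m + 28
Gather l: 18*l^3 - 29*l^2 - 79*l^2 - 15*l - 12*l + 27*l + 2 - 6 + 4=18*l^3 - 108*l^2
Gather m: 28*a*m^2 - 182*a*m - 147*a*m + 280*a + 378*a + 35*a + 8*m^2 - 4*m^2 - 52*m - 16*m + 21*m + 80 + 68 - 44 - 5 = 693*a + m^2*(28*a + 4) + m*(-329*a - 47) + 99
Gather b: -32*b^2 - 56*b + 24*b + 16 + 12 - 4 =-32*b^2 - 32*b + 24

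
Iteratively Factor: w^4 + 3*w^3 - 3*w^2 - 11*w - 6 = (w + 3)*(w^3 - 3*w - 2) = (w + 1)*(w + 3)*(w^2 - w - 2) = (w + 1)^2*(w + 3)*(w - 2)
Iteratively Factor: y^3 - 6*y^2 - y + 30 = (y - 5)*(y^2 - y - 6) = (y - 5)*(y + 2)*(y - 3)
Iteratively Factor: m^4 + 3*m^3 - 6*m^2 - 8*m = (m + 1)*(m^3 + 2*m^2 - 8*m) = m*(m + 1)*(m^2 + 2*m - 8) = m*(m + 1)*(m + 4)*(m - 2)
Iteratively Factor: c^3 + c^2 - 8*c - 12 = (c + 2)*(c^2 - c - 6) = (c + 2)^2*(c - 3)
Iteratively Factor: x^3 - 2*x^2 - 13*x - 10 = (x + 1)*(x^2 - 3*x - 10) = (x + 1)*(x + 2)*(x - 5)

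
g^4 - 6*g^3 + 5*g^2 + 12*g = g*(g - 4)*(g - 3)*(g + 1)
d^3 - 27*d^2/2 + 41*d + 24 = (d - 8)*(d - 6)*(d + 1/2)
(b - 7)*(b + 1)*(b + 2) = b^3 - 4*b^2 - 19*b - 14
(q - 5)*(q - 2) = q^2 - 7*q + 10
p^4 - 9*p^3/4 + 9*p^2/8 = p^2*(p - 3/2)*(p - 3/4)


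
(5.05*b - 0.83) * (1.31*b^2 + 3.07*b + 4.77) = 6.6155*b^3 + 14.4162*b^2 + 21.5404*b - 3.9591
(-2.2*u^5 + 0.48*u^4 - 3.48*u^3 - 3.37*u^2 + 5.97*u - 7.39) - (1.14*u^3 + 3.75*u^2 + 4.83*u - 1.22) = -2.2*u^5 + 0.48*u^4 - 4.62*u^3 - 7.12*u^2 + 1.14*u - 6.17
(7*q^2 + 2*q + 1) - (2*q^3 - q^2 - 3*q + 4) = -2*q^3 + 8*q^2 + 5*q - 3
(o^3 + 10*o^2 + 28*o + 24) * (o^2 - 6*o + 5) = o^5 + 4*o^4 - 27*o^3 - 94*o^2 - 4*o + 120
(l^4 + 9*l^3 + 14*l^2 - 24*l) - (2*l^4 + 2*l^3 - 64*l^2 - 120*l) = -l^4 + 7*l^3 + 78*l^2 + 96*l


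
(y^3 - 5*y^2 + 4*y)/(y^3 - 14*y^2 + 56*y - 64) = y*(y - 1)/(y^2 - 10*y + 16)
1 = 1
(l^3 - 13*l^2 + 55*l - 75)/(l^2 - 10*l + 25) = l - 3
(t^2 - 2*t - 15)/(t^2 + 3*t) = (t - 5)/t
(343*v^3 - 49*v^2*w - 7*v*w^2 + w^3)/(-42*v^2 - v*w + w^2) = (-49*v^2 + w^2)/(6*v + w)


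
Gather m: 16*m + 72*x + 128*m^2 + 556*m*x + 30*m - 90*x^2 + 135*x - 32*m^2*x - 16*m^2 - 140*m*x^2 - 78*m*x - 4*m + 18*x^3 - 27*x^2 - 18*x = m^2*(112 - 32*x) + m*(-140*x^2 + 478*x + 42) + 18*x^3 - 117*x^2 + 189*x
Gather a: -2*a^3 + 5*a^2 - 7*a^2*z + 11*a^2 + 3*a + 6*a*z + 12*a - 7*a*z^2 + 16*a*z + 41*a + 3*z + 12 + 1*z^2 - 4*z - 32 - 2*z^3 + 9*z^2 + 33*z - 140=-2*a^3 + a^2*(16 - 7*z) + a*(-7*z^2 + 22*z + 56) - 2*z^3 + 10*z^2 + 32*z - 160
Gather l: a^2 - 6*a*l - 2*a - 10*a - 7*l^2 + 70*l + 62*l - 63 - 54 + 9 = a^2 - 12*a - 7*l^2 + l*(132 - 6*a) - 108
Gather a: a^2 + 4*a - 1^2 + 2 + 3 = a^2 + 4*a + 4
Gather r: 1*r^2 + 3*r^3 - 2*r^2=3*r^3 - r^2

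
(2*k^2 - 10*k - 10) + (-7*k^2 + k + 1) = -5*k^2 - 9*k - 9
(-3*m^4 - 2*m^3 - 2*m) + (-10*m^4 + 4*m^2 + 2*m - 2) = -13*m^4 - 2*m^3 + 4*m^2 - 2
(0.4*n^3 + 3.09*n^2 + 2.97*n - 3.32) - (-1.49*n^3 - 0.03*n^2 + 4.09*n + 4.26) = 1.89*n^3 + 3.12*n^2 - 1.12*n - 7.58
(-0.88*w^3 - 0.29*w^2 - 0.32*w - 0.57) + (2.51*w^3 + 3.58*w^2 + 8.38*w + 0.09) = 1.63*w^3 + 3.29*w^2 + 8.06*w - 0.48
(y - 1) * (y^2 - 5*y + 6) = y^3 - 6*y^2 + 11*y - 6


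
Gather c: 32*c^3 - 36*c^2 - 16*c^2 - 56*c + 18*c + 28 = 32*c^3 - 52*c^2 - 38*c + 28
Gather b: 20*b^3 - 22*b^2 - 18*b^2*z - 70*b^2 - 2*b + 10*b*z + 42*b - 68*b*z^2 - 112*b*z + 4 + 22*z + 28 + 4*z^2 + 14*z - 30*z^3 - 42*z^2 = 20*b^3 + b^2*(-18*z - 92) + b*(-68*z^2 - 102*z + 40) - 30*z^3 - 38*z^2 + 36*z + 32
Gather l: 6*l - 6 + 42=6*l + 36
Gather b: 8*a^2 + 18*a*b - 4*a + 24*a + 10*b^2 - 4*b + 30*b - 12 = 8*a^2 + 20*a + 10*b^2 + b*(18*a + 26) - 12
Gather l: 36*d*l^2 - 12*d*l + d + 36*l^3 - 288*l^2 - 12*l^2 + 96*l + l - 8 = d + 36*l^3 + l^2*(36*d - 300) + l*(97 - 12*d) - 8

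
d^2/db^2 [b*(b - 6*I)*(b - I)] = 6*b - 14*I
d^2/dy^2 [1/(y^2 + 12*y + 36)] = 6/(y^4 + 24*y^3 + 216*y^2 + 864*y + 1296)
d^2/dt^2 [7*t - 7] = 0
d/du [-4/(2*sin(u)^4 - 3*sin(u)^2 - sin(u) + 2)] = -4*(2*sin(3*u) + 1)*cos(u)/(2*sin(u)^4 - 3*sin(u)^2 - sin(u) + 2)^2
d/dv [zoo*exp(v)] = zoo*exp(v)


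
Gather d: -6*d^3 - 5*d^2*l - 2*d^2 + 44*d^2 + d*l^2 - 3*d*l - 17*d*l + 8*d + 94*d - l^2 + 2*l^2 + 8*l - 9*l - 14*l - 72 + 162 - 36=-6*d^3 + d^2*(42 - 5*l) + d*(l^2 - 20*l + 102) + l^2 - 15*l + 54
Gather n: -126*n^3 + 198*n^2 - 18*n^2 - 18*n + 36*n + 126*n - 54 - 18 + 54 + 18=-126*n^3 + 180*n^2 + 144*n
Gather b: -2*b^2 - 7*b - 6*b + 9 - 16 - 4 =-2*b^2 - 13*b - 11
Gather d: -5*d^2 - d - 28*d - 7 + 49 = -5*d^2 - 29*d + 42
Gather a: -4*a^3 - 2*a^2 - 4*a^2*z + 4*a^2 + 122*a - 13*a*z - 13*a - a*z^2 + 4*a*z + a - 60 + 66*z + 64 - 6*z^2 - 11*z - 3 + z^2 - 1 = -4*a^3 + a^2*(2 - 4*z) + a*(-z^2 - 9*z + 110) - 5*z^2 + 55*z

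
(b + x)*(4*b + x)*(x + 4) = 4*b^2*x + 16*b^2 + 5*b*x^2 + 20*b*x + x^3 + 4*x^2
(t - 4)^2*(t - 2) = t^3 - 10*t^2 + 32*t - 32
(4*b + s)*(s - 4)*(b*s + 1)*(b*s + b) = 4*b^3*s^3 - 12*b^3*s^2 - 16*b^3*s + b^2*s^4 - 3*b^2*s^3 - 12*b^2*s - 16*b^2 + b*s^3 - 3*b*s^2 - 4*b*s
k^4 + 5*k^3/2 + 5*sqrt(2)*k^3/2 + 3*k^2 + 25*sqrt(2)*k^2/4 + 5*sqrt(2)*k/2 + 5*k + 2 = (k + 1/2)*(k + 2)*(k + sqrt(2)/2)*(k + 2*sqrt(2))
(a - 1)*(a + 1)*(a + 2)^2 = a^4 + 4*a^3 + 3*a^2 - 4*a - 4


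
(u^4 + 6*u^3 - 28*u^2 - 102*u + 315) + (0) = u^4 + 6*u^3 - 28*u^2 - 102*u + 315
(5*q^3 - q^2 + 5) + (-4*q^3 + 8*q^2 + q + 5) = q^3 + 7*q^2 + q + 10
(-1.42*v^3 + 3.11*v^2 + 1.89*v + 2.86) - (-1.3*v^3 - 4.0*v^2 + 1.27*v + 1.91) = -0.12*v^3 + 7.11*v^2 + 0.62*v + 0.95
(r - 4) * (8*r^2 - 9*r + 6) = 8*r^3 - 41*r^2 + 42*r - 24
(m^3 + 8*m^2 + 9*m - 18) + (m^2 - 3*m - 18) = m^3 + 9*m^2 + 6*m - 36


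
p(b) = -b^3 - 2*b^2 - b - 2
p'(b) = -3*b^2 - 4*b - 1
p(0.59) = -3.49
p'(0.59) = -4.40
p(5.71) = -259.09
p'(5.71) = -121.65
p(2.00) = -20.00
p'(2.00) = -21.00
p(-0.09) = -1.93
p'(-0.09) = -0.66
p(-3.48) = 19.40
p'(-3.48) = -23.41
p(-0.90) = -1.99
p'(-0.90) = 0.17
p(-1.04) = -2.00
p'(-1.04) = -0.08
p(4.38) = -128.78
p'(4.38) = -76.07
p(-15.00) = 2938.00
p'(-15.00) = -616.00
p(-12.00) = 1450.00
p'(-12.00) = -385.00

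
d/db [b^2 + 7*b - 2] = 2*b + 7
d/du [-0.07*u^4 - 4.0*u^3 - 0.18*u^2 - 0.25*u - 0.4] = -0.28*u^3 - 12.0*u^2 - 0.36*u - 0.25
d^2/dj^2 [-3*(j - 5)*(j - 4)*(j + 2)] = 42 - 18*j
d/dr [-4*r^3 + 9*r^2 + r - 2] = -12*r^2 + 18*r + 1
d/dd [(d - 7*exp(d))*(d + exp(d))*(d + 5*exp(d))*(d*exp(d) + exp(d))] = (d^4 - 2*d^3*exp(d) + 5*d^3 - 111*d^2*exp(2*d) - 5*d^2*exp(d) + 3*d^2 - 140*d*exp(3*d) - 185*d*exp(2*d) - 2*d*exp(d) - 175*exp(3*d) - 37*exp(2*d))*exp(d)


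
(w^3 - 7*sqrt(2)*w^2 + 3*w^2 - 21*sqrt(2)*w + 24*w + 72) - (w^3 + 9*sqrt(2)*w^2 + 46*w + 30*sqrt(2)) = -16*sqrt(2)*w^2 + 3*w^2 - 21*sqrt(2)*w - 22*w - 30*sqrt(2) + 72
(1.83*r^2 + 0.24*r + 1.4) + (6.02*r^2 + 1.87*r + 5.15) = 7.85*r^2 + 2.11*r + 6.55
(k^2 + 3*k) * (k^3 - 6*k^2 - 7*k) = k^5 - 3*k^4 - 25*k^3 - 21*k^2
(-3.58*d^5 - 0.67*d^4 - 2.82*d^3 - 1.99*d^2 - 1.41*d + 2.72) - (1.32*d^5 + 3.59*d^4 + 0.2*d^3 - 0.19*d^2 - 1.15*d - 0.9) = -4.9*d^5 - 4.26*d^4 - 3.02*d^3 - 1.8*d^2 - 0.26*d + 3.62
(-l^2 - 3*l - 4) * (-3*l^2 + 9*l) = 3*l^4 - 15*l^2 - 36*l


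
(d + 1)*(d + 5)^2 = d^3 + 11*d^2 + 35*d + 25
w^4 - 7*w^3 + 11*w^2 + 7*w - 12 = (w - 4)*(w - 3)*(w - 1)*(w + 1)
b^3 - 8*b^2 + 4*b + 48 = (b - 6)*(b - 4)*(b + 2)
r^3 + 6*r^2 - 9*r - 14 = (r - 2)*(r + 1)*(r + 7)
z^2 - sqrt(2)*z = z*(z - sqrt(2))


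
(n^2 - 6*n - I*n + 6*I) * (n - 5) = n^3 - 11*n^2 - I*n^2 + 30*n + 11*I*n - 30*I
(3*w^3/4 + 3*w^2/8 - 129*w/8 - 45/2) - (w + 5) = 3*w^3/4 + 3*w^2/8 - 137*w/8 - 55/2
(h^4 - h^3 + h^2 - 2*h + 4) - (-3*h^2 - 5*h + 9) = h^4 - h^3 + 4*h^2 + 3*h - 5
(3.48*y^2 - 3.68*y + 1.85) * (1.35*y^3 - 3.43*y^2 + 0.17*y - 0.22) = 4.698*y^5 - 16.9044*y^4 + 15.7115*y^3 - 7.7367*y^2 + 1.1241*y - 0.407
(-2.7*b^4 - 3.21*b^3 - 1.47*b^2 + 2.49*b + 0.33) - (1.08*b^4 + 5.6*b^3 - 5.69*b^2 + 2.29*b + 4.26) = -3.78*b^4 - 8.81*b^3 + 4.22*b^2 + 0.2*b - 3.93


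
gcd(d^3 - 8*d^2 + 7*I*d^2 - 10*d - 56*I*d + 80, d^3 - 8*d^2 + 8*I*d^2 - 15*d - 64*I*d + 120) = d^2 + d*(-8 + 5*I) - 40*I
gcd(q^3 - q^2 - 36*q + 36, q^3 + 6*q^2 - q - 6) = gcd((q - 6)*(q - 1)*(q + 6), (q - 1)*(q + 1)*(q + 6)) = q^2 + 5*q - 6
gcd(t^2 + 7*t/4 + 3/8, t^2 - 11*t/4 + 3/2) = 1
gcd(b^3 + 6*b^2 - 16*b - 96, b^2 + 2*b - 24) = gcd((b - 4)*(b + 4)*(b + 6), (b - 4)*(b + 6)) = b^2 + 2*b - 24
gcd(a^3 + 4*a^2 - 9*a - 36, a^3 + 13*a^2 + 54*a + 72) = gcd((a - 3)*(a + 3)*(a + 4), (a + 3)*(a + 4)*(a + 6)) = a^2 + 7*a + 12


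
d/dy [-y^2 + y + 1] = 1 - 2*y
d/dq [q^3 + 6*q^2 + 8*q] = 3*q^2 + 12*q + 8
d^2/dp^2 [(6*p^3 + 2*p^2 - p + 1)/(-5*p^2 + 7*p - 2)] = 6*(-93*p^3 + 79*p^2 + p - 11)/(125*p^6 - 525*p^5 + 885*p^4 - 763*p^3 + 354*p^2 - 84*p + 8)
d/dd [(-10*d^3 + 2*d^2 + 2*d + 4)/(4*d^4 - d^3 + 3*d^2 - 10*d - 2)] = 2*(20*d^6 - 8*d^5 - 26*d^4 + 70*d^3 + 23*d^2 - 16*d + 18)/(16*d^8 - 8*d^7 + 25*d^6 - 86*d^5 + 13*d^4 - 56*d^3 + 88*d^2 + 40*d + 4)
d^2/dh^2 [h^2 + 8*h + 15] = 2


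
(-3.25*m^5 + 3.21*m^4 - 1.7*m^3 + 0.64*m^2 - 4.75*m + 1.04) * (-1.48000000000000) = 4.81*m^5 - 4.7508*m^4 + 2.516*m^3 - 0.9472*m^2 + 7.03*m - 1.5392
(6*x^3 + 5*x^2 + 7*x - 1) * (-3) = -18*x^3 - 15*x^2 - 21*x + 3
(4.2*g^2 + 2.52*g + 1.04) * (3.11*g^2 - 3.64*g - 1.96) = 13.062*g^4 - 7.4508*g^3 - 14.1704*g^2 - 8.7248*g - 2.0384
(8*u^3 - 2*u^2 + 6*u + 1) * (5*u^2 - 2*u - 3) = 40*u^5 - 26*u^4 + 10*u^3 - u^2 - 20*u - 3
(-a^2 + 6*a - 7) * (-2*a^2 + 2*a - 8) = 2*a^4 - 14*a^3 + 34*a^2 - 62*a + 56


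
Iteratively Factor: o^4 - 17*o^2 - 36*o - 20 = (o + 1)*(o^3 - o^2 - 16*o - 20) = (o + 1)*(o + 2)*(o^2 - 3*o - 10) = (o + 1)*(o + 2)^2*(o - 5)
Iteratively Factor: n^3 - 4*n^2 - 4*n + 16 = (n - 2)*(n^2 - 2*n - 8) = (n - 2)*(n + 2)*(n - 4)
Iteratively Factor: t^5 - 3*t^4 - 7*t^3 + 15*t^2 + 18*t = (t + 2)*(t^4 - 5*t^3 + 3*t^2 + 9*t) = t*(t + 2)*(t^3 - 5*t^2 + 3*t + 9) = t*(t - 3)*(t + 2)*(t^2 - 2*t - 3) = t*(t - 3)*(t + 1)*(t + 2)*(t - 3)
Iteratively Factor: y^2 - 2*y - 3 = (y + 1)*(y - 3)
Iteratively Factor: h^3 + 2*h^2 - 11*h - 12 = (h + 4)*(h^2 - 2*h - 3) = (h - 3)*(h + 4)*(h + 1)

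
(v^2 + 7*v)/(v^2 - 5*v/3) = 3*(v + 7)/(3*v - 5)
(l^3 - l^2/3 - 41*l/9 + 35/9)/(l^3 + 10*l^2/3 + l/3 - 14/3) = (l - 5/3)/(l + 2)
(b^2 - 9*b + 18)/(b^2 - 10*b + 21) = (b - 6)/(b - 7)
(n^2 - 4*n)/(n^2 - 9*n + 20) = n/(n - 5)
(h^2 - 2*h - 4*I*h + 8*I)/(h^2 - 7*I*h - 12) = (h - 2)/(h - 3*I)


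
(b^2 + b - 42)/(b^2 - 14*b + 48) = (b + 7)/(b - 8)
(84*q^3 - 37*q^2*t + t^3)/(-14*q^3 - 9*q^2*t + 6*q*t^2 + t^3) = (-12*q^2 + 7*q*t - t^2)/(2*q^2 + q*t - t^2)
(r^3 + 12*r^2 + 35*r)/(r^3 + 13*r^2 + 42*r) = (r + 5)/(r + 6)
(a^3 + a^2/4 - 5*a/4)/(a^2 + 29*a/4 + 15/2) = a*(a - 1)/(a + 6)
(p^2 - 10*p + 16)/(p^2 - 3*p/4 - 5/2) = 4*(p - 8)/(4*p + 5)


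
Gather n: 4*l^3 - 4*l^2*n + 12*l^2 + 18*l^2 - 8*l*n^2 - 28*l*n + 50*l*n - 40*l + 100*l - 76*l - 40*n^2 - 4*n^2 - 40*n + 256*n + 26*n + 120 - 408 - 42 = 4*l^3 + 30*l^2 - 16*l + n^2*(-8*l - 44) + n*(-4*l^2 + 22*l + 242) - 330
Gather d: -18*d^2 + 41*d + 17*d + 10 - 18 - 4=-18*d^2 + 58*d - 12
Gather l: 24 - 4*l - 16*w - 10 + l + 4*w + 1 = -3*l - 12*w + 15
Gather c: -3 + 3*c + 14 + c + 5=4*c + 16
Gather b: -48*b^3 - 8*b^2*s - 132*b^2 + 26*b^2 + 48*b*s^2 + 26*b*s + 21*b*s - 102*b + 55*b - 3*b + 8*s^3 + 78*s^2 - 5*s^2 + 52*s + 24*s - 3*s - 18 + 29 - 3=-48*b^3 + b^2*(-8*s - 106) + b*(48*s^2 + 47*s - 50) + 8*s^3 + 73*s^2 + 73*s + 8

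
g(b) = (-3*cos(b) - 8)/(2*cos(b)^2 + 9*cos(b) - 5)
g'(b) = (4*sin(b)*cos(b) + 9*sin(b))*(-3*cos(b) - 8)/(2*cos(b)^2 + 9*cos(b) - 5)^2 + 3*sin(b)/(2*cos(b)^2 + 9*cos(b) - 5) = (6*sin(b)^2 - 32*cos(b) - 93)*sin(b)/(9*cos(b) + cos(2*b) - 4)^2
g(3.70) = 0.49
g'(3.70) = 0.27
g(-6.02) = -1.96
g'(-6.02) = -1.04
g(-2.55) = 0.50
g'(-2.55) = 0.29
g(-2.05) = 0.76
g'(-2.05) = 0.86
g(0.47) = -2.31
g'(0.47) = -2.56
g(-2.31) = 0.59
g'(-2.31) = 0.49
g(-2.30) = 0.59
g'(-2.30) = 0.50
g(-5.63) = -3.05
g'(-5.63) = -6.08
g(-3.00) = 0.42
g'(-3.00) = 0.06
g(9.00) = 0.46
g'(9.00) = -0.19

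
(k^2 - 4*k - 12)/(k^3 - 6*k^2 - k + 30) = (k - 6)/(k^2 - 8*k + 15)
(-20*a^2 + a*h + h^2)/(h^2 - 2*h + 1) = (-20*a^2 + a*h + h^2)/(h^2 - 2*h + 1)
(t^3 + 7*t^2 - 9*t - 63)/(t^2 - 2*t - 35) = (-t^3 - 7*t^2 + 9*t + 63)/(-t^2 + 2*t + 35)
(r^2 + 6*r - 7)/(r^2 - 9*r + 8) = (r + 7)/(r - 8)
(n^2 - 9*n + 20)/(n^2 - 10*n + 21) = (n^2 - 9*n + 20)/(n^2 - 10*n + 21)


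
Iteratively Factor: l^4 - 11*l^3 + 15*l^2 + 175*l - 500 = (l - 5)*(l^3 - 6*l^2 - 15*l + 100) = (l - 5)*(l + 4)*(l^2 - 10*l + 25) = (l - 5)^2*(l + 4)*(l - 5)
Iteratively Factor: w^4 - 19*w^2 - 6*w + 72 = (w + 3)*(w^3 - 3*w^2 - 10*w + 24) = (w - 2)*(w + 3)*(w^2 - w - 12) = (w - 4)*(w - 2)*(w + 3)*(w + 3)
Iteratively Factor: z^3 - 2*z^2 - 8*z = (z + 2)*(z^2 - 4*z) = z*(z + 2)*(z - 4)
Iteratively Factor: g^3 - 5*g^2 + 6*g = (g - 2)*(g^2 - 3*g) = (g - 3)*(g - 2)*(g)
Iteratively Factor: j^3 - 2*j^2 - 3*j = (j + 1)*(j^2 - 3*j) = (j - 3)*(j + 1)*(j)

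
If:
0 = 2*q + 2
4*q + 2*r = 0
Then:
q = -1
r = 2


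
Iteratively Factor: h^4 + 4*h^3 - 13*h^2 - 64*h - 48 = (h + 4)*(h^3 - 13*h - 12) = (h - 4)*(h + 4)*(h^2 + 4*h + 3) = (h - 4)*(h + 3)*(h + 4)*(h + 1)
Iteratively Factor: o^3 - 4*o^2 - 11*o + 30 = (o - 5)*(o^2 + o - 6) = (o - 5)*(o + 3)*(o - 2)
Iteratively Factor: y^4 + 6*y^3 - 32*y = (y + 4)*(y^3 + 2*y^2 - 8*y) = (y + 4)^2*(y^2 - 2*y) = (y - 2)*(y + 4)^2*(y)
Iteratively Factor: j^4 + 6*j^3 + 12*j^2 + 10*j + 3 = (j + 1)*(j^3 + 5*j^2 + 7*j + 3) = (j + 1)*(j + 3)*(j^2 + 2*j + 1) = (j + 1)^2*(j + 3)*(j + 1)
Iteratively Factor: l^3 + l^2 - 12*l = (l + 4)*(l^2 - 3*l) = l*(l + 4)*(l - 3)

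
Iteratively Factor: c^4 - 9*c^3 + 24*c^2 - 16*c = (c - 4)*(c^3 - 5*c^2 + 4*c) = c*(c - 4)*(c^2 - 5*c + 4) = c*(c - 4)*(c - 1)*(c - 4)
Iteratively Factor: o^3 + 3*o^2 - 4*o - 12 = (o + 2)*(o^2 + o - 6) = (o + 2)*(o + 3)*(o - 2)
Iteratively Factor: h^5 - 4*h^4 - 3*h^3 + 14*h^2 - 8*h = (h - 4)*(h^4 - 3*h^2 + 2*h) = (h - 4)*(h + 2)*(h^3 - 2*h^2 + h) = (h - 4)*(h - 1)*(h + 2)*(h^2 - h) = (h - 4)*(h - 1)^2*(h + 2)*(h)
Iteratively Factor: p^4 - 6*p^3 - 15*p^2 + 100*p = (p - 5)*(p^3 - p^2 - 20*p) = (p - 5)*(p + 4)*(p^2 - 5*p) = (p - 5)^2*(p + 4)*(p)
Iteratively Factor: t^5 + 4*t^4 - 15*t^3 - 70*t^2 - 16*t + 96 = (t - 1)*(t^4 + 5*t^3 - 10*t^2 - 80*t - 96) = (t - 1)*(t + 4)*(t^3 + t^2 - 14*t - 24) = (t - 1)*(t + 2)*(t + 4)*(t^2 - t - 12) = (t - 4)*(t - 1)*(t + 2)*(t + 4)*(t + 3)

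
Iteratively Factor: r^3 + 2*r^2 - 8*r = (r + 4)*(r^2 - 2*r) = (r - 2)*(r + 4)*(r)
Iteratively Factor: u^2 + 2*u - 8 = (u + 4)*(u - 2)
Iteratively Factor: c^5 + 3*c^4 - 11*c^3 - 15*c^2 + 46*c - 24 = (c - 1)*(c^4 + 4*c^3 - 7*c^2 - 22*c + 24) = (c - 1)^2*(c^3 + 5*c^2 - 2*c - 24) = (c - 1)^2*(c + 3)*(c^2 + 2*c - 8) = (c - 1)^2*(c + 3)*(c + 4)*(c - 2)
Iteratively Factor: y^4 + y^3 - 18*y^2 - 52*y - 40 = (y + 2)*(y^3 - y^2 - 16*y - 20) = (y + 2)^2*(y^2 - 3*y - 10) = (y + 2)^3*(y - 5)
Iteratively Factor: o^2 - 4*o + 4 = (o - 2)*(o - 2)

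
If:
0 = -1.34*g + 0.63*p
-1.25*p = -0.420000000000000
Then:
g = 0.16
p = 0.34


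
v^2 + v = v*(v + 1)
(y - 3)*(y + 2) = y^2 - y - 6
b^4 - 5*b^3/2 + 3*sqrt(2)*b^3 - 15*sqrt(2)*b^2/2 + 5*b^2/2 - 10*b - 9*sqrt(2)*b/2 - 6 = (b - 3)*(b + 1/2)*(b + sqrt(2))*(b + 2*sqrt(2))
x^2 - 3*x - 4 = (x - 4)*(x + 1)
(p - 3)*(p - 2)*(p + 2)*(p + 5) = p^4 + 2*p^3 - 19*p^2 - 8*p + 60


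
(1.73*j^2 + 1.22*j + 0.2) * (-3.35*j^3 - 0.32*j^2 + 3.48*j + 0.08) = -5.7955*j^5 - 4.6406*j^4 + 4.96*j^3 + 4.32*j^2 + 0.7936*j + 0.016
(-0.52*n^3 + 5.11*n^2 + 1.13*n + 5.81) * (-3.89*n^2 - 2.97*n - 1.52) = 2.0228*n^5 - 18.3335*n^4 - 18.782*n^3 - 33.7242*n^2 - 18.9733*n - 8.8312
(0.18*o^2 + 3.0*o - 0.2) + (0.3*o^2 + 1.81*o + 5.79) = 0.48*o^2 + 4.81*o + 5.59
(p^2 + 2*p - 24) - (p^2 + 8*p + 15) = -6*p - 39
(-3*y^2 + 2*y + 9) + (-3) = -3*y^2 + 2*y + 6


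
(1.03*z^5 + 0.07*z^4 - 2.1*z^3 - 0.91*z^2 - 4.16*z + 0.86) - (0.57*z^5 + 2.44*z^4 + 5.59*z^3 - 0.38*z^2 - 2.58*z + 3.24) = 0.46*z^5 - 2.37*z^4 - 7.69*z^3 - 0.53*z^2 - 1.58*z - 2.38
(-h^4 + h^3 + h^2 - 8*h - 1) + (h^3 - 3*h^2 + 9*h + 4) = -h^4 + 2*h^3 - 2*h^2 + h + 3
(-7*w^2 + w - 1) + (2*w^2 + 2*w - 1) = -5*w^2 + 3*w - 2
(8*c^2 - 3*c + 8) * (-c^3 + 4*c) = -8*c^5 + 3*c^4 + 24*c^3 - 12*c^2 + 32*c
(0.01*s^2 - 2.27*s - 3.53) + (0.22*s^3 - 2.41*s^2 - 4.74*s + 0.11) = 0.22*s^3 - 2.4*s^2 - 7.01*s - 3.42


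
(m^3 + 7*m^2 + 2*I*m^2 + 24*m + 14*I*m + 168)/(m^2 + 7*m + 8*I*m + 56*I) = (m^2 + 2*I*m + 24)/(m + 8*I)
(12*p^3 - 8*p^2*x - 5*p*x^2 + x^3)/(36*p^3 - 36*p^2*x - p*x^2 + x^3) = (2*p + x)/(6*p + x)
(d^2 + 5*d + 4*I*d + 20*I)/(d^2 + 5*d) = (d + 4*I)/d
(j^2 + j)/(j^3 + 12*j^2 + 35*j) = (j + 1)/(j^2 + 12*j + 35)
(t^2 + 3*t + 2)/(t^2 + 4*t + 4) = (t + 1)/(t + 2)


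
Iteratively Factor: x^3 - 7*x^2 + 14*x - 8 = (x - 4)*(x^2 - 3*x + 2) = (x - 4)*(x - 2)*(x - 1)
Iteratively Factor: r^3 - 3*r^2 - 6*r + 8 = (r + 2)*(r^2 - 5*r + 4) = (r - 4)*(r + 2)*(r - 1)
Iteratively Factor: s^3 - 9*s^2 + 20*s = (s - 4)*(s^2 - 5*s) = s*(s - 4)*(s - 5)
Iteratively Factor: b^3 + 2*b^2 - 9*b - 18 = (b + 2)*(b^2 - 9) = (b + 2)*(b + 3)*(b - 3)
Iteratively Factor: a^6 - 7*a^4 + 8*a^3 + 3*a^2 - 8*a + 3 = (a - 1)*(a^5 + a^4 - 6*a^3 + 2*a^2 + 5*a - 3) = (a - 1)*(a + 3)*(a^4 - 2*a^3 + 2*a - 1) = (a - 1)^2*(a + 3)*(a^3 - a^2 - a + 1) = (a - 1)^3*(a + 3)*(a^2 - 1) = (a - 1)^4*(a + 3)*(a + 1)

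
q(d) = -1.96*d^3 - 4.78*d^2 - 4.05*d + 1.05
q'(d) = -5.88*d^2 - 9.56*d - 4.05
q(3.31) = -135.80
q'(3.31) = -100.12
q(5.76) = -555.43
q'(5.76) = -254.20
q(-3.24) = 30.66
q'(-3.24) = -34.80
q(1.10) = -11.80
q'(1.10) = -21.68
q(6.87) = -887.89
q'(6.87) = -347.24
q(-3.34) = 34.28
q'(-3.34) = -37.71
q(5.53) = -498.98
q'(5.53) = -236.73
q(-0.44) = 2.07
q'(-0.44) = -0.98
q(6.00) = -618.69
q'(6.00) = -273.09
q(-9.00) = 1079.16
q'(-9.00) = -394.29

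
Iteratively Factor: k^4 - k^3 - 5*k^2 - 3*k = (k + 1)*(k^3 - 2*k^2 - 3*k) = (k - 3)*(k + 1)*(k^2 + k) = (k - 3)*(k + 1)^2*(k)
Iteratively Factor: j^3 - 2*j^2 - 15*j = (j)*(j^2 - 2*j - 15) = j*(j - 5)*(j + 3)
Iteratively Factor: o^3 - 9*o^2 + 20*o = (o)*(o^2 - 9*o + 20) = o*(o - 5)*(o - 4)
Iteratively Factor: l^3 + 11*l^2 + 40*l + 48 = (l + 4)*(l^2 + 7*l + 12) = (l + 3)*(l + 4)*(l + 4)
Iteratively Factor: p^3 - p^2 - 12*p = (p + 3)*(p^2 - 4*p) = p*(p + 3)*(p - 4)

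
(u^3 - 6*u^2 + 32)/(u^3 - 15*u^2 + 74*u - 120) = (u^2 - 2*u - 8)/(u^2 - 11*u + 30)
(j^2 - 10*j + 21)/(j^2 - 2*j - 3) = (j - 7)/(j + 1)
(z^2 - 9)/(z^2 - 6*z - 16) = (9 - z^2)/(-z^2 + 6*z + 16)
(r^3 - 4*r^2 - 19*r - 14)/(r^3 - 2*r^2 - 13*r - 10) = (r - 7)/(r - 5)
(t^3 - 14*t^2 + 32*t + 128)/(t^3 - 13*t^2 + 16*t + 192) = (t + 2)/(t + 3)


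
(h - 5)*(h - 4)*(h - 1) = h^3 - 10*h^2 + 29*h - 20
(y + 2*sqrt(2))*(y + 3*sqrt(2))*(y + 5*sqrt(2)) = y^3 + 10*sqrt(2)*y^2 + 62*y + 60*sqrt(2)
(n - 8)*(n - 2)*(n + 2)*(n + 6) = n^4 - 2*n^3 - 52*n^2 + 8*n + 192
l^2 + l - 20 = (l - 4)*(l + 5)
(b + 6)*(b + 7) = b^2 + 13*b + 42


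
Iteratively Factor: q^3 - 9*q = (q - 3)*(q^2 + 3*q) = (q - 3)*(q + 3)*(q)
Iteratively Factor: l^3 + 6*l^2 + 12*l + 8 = (l + 2)*(l^2 + 4*l + 4) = (l + 2)^2*(l + 2)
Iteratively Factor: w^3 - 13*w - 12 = (w - 4)*(w^2 + 4*w + 3) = (w - 4)*(w + 1)*(w + 3)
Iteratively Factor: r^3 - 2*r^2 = (r - 2)*(r^2) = r*(r - 2)*(r)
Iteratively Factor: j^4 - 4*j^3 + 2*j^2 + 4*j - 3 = (j - 1)*(j^3 - 3*j^2 - j + 3) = (j - 3)*(j - 1)*(j^2 - 1) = (j - 3)*(j - 1)*(j + 1)*(j - 1)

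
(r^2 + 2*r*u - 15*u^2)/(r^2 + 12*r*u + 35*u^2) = (r - 3*u)/(r + 7*u)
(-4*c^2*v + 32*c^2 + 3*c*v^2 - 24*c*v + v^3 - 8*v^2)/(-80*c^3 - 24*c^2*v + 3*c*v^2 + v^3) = (-c*v + 8*c + v^2 - 8*v)/(-20*c^2 - c*v + v^2)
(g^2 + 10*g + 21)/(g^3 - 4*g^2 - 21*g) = (g + 7)/(g*(g - 7))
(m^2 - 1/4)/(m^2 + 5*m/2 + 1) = (m - 1/2)/(m + 2)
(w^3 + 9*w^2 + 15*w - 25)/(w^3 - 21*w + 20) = (w + 5)/(w - 4)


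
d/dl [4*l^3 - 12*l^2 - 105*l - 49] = 12*l^2 - 24*l - 105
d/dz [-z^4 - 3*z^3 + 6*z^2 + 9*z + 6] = -4*z^3 - 9*z^2 + 12*z + 9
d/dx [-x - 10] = -1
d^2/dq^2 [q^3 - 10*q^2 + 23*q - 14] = 6*q - 20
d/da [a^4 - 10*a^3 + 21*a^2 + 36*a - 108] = 4*a^3 - 30*a^2 + 42*a + 36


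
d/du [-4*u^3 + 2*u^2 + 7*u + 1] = -12*u^2 + 4*u + 7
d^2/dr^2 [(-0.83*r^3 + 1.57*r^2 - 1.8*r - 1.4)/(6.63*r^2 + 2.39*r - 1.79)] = (-5.6843418860808e-14*r^5 - 5.6843418860808e-14*r^4 - 237.182806*r^3 - 236.139288*r^2 - 277.231458*r - 54.563726)/(291.434247*r^6 + 315.170973*r^5 - 122.434884*r^4 - 156.530899*r^3 + 33.055572*r^2 + 22.973397*r - 5.735339)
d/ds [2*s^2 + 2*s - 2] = 4*s + 2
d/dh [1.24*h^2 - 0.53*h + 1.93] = 2.48*h - 0.53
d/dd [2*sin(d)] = 2*cos(d)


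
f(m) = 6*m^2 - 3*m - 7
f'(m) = 12*m - 3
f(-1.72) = 15.91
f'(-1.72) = -23.64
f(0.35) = -7.32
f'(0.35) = 1.20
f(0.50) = -7.00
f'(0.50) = 3.00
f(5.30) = 145.64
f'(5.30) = 60.60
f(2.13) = 13.83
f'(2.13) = 22.56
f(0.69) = -6.21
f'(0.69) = 5.28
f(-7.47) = 350.22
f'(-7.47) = -92.64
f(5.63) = 166.29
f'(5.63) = 64.56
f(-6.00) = 227.00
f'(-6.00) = -75.00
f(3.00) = 38.00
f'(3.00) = 33.00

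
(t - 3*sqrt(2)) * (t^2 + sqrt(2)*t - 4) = t^3 - 2*sqrt(2)*t^2 - 10*t + 12*sqrt(2)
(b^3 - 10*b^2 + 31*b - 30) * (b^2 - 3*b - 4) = b^5 - 13*b^4 + 57*b^3 - 83*b^2 - 34*b + 120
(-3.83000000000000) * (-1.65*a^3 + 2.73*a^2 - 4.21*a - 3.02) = 6.3195*a^3 - 10.4559*a^2 + 16.1243*a + 11.5666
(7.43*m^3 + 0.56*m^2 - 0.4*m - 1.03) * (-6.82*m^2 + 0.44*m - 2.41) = -50.6726*m^5 - 0.55*m^4 - 14.9319*m^3 + 5.499*m^2 + 0.5108*m + 2.4823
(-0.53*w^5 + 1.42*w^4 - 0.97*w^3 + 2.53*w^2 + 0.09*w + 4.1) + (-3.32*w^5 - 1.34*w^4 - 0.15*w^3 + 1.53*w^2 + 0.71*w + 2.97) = -3.85*w^5 + 0.0799999999999998*w^4 - 1.12*w^3 + 4.06*w^2 + 0.8*w + 7.07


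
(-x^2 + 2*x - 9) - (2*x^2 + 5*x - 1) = -3*x^2 - 3*x - 8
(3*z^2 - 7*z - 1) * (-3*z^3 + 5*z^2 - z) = -9*z^5 + 36*z^4 - 35*z^3 + 2*z^2 + z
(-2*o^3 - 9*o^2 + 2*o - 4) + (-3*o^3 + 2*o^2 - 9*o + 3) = -5*o^3 - 7*o^2 - 7*o - 1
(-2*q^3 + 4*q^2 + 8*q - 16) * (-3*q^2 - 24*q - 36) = 6*q^5 + 36*q^4 - 48*q^3 - 288*q^2 + 96*q + 576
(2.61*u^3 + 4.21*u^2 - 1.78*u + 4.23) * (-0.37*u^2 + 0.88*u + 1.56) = -0.9657*u^5 + 0.7391*u^4 + 8.435*u^3 + 3.4361*u^2 + 0.9456*u + 6.5988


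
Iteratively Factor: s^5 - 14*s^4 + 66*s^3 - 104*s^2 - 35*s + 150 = (s - 5)*(s^4 - 9*s^3 + 21*s^2 + s - 30) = (s - 5)*(s - 3)*(s^3 - 6*s^2 + 3*s + 10) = (s - 5)*(s - 3)*(s + 1)*(s^2 - 7*s + 10) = (s - 5)^2*(s - 3)*(s + 1)*(s - 2)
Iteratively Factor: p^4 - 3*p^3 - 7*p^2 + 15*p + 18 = (p - 3)*(p^3 - 7*p - 6) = (p - 3)^2*(p^2 + 3*p + 2) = (p - 3)^2*(p + 2)*(p + 1)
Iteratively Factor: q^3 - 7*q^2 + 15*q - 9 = (q - 1)*(q^2 - 6*q + 9) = (q - 3)*(q - 1)*(q - 3)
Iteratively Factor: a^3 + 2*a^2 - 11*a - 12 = (a + 4)*(a^2 - 2*a - 3) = (a - 3)*(a + 4)*(a + 1)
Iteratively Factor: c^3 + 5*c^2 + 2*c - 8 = (c - 1)*(c^2 + 6*c + 8) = (c - 1)*(c + 2)*(c + 4)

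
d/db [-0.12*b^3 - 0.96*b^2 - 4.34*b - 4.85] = -0.36*b^2 - 1.92*b - 4.34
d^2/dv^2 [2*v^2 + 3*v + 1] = 4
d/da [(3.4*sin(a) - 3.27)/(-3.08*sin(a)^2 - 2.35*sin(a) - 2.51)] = (10.472*sin(a)^2 - 20.1432*sin(a) - 16.2185)*cos(a)/(9.4864*sin(a)^4 + 14.476*sin(a)^3 + 20.9841*sin(a)^2 + 11.797*sin(a) + 6.3001)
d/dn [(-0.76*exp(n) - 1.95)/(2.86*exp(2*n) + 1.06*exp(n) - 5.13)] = (2.1736*exp(2*n) + 11.154*exp(n) + 5.9658)*exp(n)/(8.1796*exp(4*n) + 6.0632*exp(3*n) - 28.22*exp(2*n) - 10.8756*exp(n) + 26.3169)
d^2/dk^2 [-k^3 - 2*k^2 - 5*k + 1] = -6*k - 4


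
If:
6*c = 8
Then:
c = 4/3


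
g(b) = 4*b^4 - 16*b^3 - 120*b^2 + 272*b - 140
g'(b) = 16*b^3 - 48*b^2 - 240*b + 272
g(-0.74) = -399.31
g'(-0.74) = 416.83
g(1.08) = -0.92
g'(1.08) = -23.03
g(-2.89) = -1263.10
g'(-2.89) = 178.50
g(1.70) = -69.60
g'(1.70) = -196.11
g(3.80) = -883.10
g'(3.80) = -455.17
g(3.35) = -673.25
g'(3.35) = -469.15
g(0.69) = -13.80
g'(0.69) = 88.80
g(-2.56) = -1182.52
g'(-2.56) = 303.39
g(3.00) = -512.00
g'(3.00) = -448.00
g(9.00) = 7168.00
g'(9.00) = 5888.00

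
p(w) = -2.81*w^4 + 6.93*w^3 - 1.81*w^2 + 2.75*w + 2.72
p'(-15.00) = 42669.80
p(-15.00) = -166090.78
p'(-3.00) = 504.20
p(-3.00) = -436.54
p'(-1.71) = 125.93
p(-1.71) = -65.95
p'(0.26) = 3.02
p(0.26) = 3.42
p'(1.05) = 8.86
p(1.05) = 8.22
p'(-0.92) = 32.43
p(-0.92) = -8.75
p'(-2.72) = 392.60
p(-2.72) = -311.42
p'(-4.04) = 1097.86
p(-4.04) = -1243.46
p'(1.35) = 8.10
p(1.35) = 10.85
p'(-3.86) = 972.93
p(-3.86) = -1057.24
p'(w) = -11.24*w^3 + 20.79*w^2 - 3.62*w + 2.75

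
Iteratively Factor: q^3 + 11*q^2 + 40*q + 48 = (q + 4)*(q^2 + 7*q + 12) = (q + 4)^2*(q + 3)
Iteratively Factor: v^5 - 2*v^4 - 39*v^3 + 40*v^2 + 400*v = (v + 4)*(v^4 - 6*v^3 - 15*v^2 + 100*v) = v*(v + 4)*(v^3 - 6*v^2 - 15*v + 100) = v*(v - 5)*(v + 4)*(v^2 - v - 20) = v*(v - 5)*(v + 4)^2*(v - 5)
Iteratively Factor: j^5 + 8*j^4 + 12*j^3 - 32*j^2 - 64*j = (j)*(j^4 + 8*j^3 + 12*j^2 - 32*j - 64) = j*(j + 2)*(j^3 + 6*j^2 - 32) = j*(j + 2)*(j + 4)*(j^2 + 2*j - 8) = j*(j - 2)*(j + 2)*(j + 4)*(j + 4)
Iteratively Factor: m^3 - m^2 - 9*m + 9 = (m + 3)*(m^2 - 4*m + 3) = (m - 1)*(m + 3)*(m - 3)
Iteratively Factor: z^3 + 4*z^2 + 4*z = (z + 2)*(z^2 + 2*z) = (z + 2)^2*(z)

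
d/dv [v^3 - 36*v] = 3*v^2 - 36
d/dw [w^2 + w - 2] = 2*w + 1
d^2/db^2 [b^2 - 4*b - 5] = 2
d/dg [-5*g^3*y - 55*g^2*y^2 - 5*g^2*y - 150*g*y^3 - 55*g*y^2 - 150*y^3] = 5*y*(-3*g^2 - 22*g*y - 2*g - 30*y^2 - 11*y)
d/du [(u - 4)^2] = 2*u - 8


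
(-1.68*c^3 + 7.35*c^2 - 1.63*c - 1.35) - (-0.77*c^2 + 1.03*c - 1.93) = -1.68*c^3 + 8.12*c^2 - 2.66*c + 0.58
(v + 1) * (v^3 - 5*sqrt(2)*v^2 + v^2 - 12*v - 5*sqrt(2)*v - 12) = v^4 - 5*sqrt(2)*v^3 + 2*v^3 - 10*sqrt(2)*v^2 - 11*v^2 - 24*v - 5*sqrt(2)*v - 12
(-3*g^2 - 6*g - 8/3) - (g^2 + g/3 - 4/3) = -4*g^2 - 19*g/3 - 4/3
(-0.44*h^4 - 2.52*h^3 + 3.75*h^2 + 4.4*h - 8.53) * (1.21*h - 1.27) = -0.5324*h^5 - 2.4904*h^4 + 7.7379*h^3 + 0.5615*h^2 - 15.9093*h + 10.8331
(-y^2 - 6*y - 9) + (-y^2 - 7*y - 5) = -2*y^2 - 13*y - 14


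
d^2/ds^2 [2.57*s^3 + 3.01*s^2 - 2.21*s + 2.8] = 15.42*s + 6.02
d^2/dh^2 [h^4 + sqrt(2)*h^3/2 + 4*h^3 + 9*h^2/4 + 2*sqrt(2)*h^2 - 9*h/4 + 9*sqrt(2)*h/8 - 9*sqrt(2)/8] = 12*h^2 + 3*sqrt(2)*h + 24*h + 9/2 + 4*sqrt(2)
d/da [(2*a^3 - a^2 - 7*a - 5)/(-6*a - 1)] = (-24*a^3 + 2*a - 23)/(36*a^2 + 12*a + 1)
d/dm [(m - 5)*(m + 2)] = 2*m - 3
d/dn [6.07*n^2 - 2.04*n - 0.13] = 12.14*n - 2.04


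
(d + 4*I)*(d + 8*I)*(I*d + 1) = I*d^3 - 11*d^2 - 20*I*d - 32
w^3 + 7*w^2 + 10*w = w*(w + 2)*(w + 5)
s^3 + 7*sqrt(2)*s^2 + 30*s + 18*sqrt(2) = (s + sqrt(2))*(s + 3*sqrt(2))^2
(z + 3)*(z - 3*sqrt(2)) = z^2 - 3*sqrt(2)*z + 3*z - 9*sqrt(2)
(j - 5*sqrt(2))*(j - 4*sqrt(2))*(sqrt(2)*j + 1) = sqrt(2)*j^3 - 17*j^2 + 31*sqrt(2)*j + 40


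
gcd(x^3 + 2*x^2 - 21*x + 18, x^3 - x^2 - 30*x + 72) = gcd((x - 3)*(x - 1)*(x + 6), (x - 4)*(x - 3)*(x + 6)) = x^2 + 3*x - 18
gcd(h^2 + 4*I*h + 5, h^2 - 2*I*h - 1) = h - I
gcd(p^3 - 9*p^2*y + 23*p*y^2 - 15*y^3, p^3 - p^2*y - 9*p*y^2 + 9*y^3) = p^2 - 4*p*y + 3*y^2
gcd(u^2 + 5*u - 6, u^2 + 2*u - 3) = u - 1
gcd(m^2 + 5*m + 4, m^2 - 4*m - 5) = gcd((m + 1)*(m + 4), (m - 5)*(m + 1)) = m + 1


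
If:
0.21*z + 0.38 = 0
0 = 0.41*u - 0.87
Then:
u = 2.12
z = -1.81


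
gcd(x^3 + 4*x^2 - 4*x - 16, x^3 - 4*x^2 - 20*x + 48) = x^2 + 2*x - 8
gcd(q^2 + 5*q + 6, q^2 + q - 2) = q + 2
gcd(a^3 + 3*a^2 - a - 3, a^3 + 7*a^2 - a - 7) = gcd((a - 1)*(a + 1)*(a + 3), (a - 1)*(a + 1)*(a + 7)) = a^2 - 1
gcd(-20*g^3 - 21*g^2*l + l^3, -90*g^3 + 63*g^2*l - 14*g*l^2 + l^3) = 5*g - l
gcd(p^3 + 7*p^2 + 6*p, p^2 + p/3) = p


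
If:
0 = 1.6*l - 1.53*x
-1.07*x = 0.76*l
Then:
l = 0.00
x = 0.00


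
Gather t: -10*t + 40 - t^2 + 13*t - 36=-t^2 + 3*t + 4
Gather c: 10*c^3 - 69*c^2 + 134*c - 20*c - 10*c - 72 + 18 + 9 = 10*c^3 - 69*c^2 + 104*c - 45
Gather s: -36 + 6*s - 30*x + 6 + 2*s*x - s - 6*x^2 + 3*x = s*(2*x + 5) - 6*x^2 - 27*x - 30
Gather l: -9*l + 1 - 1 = -9*l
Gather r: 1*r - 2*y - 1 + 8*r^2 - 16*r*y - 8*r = 8*r^2 + r*(-16*y - 7) - 2*y - 1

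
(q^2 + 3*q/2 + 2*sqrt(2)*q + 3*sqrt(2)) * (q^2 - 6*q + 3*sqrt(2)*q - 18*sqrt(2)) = q^4 - 9*q^3/2 + 5*sqrt(2)*q^3 - 45*sqrt(2)*q^2/2 + 3*q^2 - 45*sqrt(2)*q - 54*q - 108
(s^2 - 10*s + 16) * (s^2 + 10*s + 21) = s^4 - 63*s^2 - 50*s + 336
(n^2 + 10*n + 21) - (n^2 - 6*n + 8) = 16*n + 13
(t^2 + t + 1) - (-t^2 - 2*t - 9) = 2*t^2 + 3*t + 10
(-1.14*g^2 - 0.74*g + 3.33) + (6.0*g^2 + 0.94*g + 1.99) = 4.86*g^2 + 0.2*g + 5.32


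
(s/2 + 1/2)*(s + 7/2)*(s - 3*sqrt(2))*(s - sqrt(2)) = s^4/2 - 2*sqrt(2)*s^3 + 9*s^3/4 - 9*sqrt(2)*s^2 + 19*s^2/4 - 7*sqrt(2)*s + 27*s/2 + 21/2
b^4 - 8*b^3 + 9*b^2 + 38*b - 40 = (b - 5)*(b - 4)*(b - 1)*(b + 2)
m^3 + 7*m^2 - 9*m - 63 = (m - 3)*(m + 3)*(m + 7)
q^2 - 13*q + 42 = (q - 7)*(q - 6)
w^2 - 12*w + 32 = (w - 8)*(w - 4)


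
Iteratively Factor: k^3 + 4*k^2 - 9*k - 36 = (k - 3)*(k^2 + 7*k + 12) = (k - 3)*(k + 3)*(k + 4)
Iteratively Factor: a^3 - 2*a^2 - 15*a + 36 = (a - 3)*(a^2 + a - 12) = (a - 3)^2*(a + 4)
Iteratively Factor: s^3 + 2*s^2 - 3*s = (s)*(s^2 + 2*s - 3) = s*(s - 1)*(s + 3)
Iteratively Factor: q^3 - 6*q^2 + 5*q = (q - 1)*(q^2 - 5*q) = (q - 5)*(q - 1)*(q)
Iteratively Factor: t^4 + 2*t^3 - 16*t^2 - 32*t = (t + 4)*(t^3 - 2*t^2 - 8*t) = (t + 2)*(t + 4)*(t^2 - 4*t) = (t - 4)*(t + 2)*(t + 4)*(t)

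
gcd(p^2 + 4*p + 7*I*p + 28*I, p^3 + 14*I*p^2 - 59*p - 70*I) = p + 7*I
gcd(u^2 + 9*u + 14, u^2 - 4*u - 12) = u + 2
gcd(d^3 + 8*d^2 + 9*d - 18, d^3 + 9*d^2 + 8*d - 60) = d + 6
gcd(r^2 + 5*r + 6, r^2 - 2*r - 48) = 1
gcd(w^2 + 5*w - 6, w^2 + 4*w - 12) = w + 6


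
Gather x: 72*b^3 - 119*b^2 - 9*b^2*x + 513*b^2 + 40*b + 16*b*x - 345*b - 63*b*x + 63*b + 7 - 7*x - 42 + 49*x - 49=72*b^3 + 394*b^2 - 242*b + x*(-9*b^2 - 47*b + 42) - 84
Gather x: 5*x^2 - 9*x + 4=5*x^2 - 9*x + 4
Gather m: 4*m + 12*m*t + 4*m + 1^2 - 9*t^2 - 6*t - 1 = m*(12*t + 8) - 9*t^2 - 6*t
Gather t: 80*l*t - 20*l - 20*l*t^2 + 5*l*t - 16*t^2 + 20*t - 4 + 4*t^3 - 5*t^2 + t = -20*l + 4*t^3 + t^2*(-20*l - 21) + t*(85*l + 21) - 4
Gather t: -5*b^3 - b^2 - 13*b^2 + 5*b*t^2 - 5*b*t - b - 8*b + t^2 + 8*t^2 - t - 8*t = -5*b^3 - 14*b^2 - 9*b + t^2*(5*b + 9) + t*(-5*b - 9)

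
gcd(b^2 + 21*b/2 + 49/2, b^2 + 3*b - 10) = 1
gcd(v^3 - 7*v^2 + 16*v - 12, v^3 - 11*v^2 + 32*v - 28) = v^2 - 4*v + 4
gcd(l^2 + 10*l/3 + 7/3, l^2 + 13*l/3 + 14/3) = l + 7/3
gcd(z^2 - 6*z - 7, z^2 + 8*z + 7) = z + 1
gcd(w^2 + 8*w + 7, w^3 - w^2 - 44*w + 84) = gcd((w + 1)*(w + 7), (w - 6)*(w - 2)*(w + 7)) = w + 7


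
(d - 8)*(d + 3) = d^2 - 5*d - 24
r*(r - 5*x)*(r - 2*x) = r^3 - 7*r^2*x + 10*r*x^2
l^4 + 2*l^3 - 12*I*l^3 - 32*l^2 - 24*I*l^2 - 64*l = l*(l + 2)*(l - 8*I)*(l - 4*I)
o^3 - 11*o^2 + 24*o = o*(o - 8)*(o - 3)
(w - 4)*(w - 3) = w^2 - 7*w + 12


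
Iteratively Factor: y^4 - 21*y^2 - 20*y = (y + 1)*(y^3 - y^2 - 20*y) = (y - 5)*(y + 1)*(y^2 + 4*y) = y*(y - 5)*(y + 1)*(y + 4)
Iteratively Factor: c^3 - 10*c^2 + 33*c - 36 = (c - 4)*(c^2 - 6*c + 9) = (c - 4)*(c - 3)*(c - 3)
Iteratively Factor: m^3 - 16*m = (m + 4)*(m^2 - 4*m) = (m - 4)*(m + 4)*(m)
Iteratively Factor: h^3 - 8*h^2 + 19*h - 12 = (h - 1)*(h^2 - 7*h + 12) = (h - 4)*(h - 1)*(h - 3)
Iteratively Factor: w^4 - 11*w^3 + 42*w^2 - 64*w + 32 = (w - 4)*(w^3 - 7*w^2 + 14*w - 8) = (w - 4)^2*(w^2 - 3*w + 2) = (w - 4)^2*(w - 1)*(w - 2)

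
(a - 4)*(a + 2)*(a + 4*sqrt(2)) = a^3 - 2*a^2 + 4*sqrt(2)*a^2 - 8*sqrt(2)*a - 8*a - 32*sqrt(2)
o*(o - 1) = o^2 - o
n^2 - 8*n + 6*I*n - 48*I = (n - 8)*(n + 6*I)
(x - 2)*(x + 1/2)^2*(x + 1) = x^4 - 11*x^2/4 - 9*x/4 - 1/2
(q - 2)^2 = q^2 - 4*q + 4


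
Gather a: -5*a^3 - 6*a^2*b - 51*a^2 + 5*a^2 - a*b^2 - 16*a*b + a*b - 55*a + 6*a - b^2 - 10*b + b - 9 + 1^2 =-5*a^3 + a^2*(-6*b - 46) + a*(-b^2 - 15*b - 49) - b^2 - 9*b - 8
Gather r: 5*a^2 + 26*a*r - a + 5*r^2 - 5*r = 5*a^2 - a + 5*r^2 + r*(26*a - 5)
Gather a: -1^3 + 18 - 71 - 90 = -144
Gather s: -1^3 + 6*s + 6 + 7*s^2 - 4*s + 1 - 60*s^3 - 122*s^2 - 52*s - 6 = -60*s^3 - 115*s^2 - 50*s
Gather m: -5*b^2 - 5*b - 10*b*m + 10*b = -5*b^2 - 10*b*m + 5*b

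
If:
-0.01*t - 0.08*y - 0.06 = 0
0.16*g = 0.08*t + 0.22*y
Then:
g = -2.625*y - 3.0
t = -8.0*y - 6.0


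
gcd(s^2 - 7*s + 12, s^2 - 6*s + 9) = s - 3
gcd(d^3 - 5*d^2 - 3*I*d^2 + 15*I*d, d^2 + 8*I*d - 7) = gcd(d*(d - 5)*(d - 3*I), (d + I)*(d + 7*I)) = 1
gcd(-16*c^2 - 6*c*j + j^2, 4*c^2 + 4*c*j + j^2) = 2*c + j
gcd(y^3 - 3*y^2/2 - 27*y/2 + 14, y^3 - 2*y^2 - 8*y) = y - 4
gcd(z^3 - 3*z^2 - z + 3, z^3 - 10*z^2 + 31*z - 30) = z - 3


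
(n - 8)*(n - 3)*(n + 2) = n^3 - 9*n^2 + 2*n + 48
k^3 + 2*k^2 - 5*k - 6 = (k - 2)*(k + 1)*(k + 3)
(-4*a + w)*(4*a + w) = -16*a^2 + w^2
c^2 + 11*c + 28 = (c + 4)*(c + 7)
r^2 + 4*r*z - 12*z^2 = (r - 2*z)*(r + 6*z)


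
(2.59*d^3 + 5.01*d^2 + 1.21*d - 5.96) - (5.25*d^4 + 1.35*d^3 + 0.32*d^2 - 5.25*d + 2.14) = -5.25*d^4 + 1.24*d^3 + 4.69*d^2 + 6.46*d - 8.1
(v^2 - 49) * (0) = 0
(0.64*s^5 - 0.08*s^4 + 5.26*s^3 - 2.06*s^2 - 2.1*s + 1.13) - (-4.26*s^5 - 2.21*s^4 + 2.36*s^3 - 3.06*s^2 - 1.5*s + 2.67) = 4.9*s^5 + 2.13*s^4 + 2.9*s^3 + 1.0*s^2 - 0.6*s - 1.54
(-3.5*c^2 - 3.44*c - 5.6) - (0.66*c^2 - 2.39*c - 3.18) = -4.16*c^2 - 1.05*c - 2.42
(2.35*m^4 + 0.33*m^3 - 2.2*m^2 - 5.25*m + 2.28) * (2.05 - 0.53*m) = -1.2455*m^5 + 4.6426*m^4 + 1.8425*m^3 - 1.7275*m^2 - 11.9709*m + 4.674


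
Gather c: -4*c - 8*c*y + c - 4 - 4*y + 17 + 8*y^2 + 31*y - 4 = c*(-8*y - 3) + 8*y^2 + 27*y + 9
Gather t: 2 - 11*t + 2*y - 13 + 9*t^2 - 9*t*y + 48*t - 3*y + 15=9*t^2 + t*(37 - 9*y) - y + 4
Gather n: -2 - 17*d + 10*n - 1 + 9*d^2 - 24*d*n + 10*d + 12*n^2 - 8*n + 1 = 9*d^2 - 7*d + 12*n^2 + n*(2 - 24*d) - 2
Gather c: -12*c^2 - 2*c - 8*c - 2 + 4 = -12*c^2 - 10*c + 2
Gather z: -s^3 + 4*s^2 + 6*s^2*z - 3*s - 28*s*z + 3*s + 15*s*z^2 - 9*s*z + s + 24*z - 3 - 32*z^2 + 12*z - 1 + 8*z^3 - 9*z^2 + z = -s^3 + 4*s^2 + s + 8*z^3 + z^2*(15*s - 41) + z*(6*s^2 - 37*s + 37) - 4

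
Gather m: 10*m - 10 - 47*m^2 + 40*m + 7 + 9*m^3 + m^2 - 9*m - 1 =9*m^3 - 46*m^2 + 41*m - 4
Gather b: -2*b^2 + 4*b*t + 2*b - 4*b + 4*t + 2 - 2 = -2*b^2 + b*(4*t - 2) + 4*t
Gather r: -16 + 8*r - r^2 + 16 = -r^2 + 8*r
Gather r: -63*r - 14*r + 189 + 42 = 231 - 77*r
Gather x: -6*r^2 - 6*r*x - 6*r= -6*r^2 - 6*r*x - 6*r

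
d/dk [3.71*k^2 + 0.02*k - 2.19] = 7.42*k + 0.02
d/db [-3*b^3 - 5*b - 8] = -9*b^2 - 5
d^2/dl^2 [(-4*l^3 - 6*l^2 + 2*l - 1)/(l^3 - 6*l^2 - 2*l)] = 4*(-15*l^6 - 9*l^5 - 39*l^4 + 90*l^3 - 51*l^2 - 18*l - 2)/(l^3*(l^6 - 18*l^5 + 102*l^4 - 144*l^3 - 204*l^2 - 72*l - 8))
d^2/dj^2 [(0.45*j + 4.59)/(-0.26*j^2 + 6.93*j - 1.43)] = (-(0.45*j + 4.59)*(0.52*j - 6.93)*(1.04*j - 13.86) + (0.702*j - 3.8502)*(0.26*j^2 - 6.93*j + 1.43))/(0.26*j^2 - 6.93*j + 1.43)^3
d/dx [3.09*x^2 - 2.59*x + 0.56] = 6.18*x - 2.59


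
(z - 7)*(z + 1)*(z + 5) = z^3 - z^2 - 37*z - 35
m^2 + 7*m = m*(m + 7)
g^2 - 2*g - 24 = (g - 6)*(g + 4)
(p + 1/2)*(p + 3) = p^2 + 7*p/2 + 3/2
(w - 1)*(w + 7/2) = w^2 + 5*w/2 - 7/2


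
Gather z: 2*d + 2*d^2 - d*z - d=2*d^2 - d*z + d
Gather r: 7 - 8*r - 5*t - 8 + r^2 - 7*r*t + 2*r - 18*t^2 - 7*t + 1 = r^2 + r*(-7*t - 6) - 18*t^2 - 12*t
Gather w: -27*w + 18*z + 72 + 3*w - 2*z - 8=-24*w + 16*z + 64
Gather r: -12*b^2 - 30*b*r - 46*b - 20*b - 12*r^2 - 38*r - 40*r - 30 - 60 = -12*b^2 - 66*b - 12*r^2 + r*(-30*b - 78) - 90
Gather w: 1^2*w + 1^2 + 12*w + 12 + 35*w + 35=48*w + 48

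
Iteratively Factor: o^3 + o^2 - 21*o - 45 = (o + 3)*(o^2 - 2*o - 15) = (o + 3)^2*(o - 5)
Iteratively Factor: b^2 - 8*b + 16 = (b - 4)*(b - 4)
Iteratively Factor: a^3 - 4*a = (a)*(a^2 - 4) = a*(a - 2)*(a + 2)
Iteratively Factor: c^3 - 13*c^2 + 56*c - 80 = (c - 4)*(c^2 - 9*c + 20) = (c - 5)*(c - 4)*(c - 4)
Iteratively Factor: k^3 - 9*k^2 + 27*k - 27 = (k - 3)*(k^2 - 6*k + 9) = (k - 3)^2*(k - 3)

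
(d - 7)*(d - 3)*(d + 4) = d^3 - 6*d^2 - 19*d + 84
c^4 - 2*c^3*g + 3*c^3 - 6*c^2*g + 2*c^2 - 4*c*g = c*(c + 1)*(c + 2)*(c - 2*g)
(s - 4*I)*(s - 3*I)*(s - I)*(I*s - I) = I*s^4 + 8*s^3 - I*s^3 - 8*s^2 - 19*I*s^2 - 12*s + 19*I*s + 12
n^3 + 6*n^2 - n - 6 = (n - 1)*(n + 1)*(n + 6)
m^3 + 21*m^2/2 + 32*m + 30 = (m + 2)*(m + 5/2)*(m + 6)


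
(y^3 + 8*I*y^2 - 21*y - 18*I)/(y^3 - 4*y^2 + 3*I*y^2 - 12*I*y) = (y^2 + 5*I*y - 6)/(y*(y - 4))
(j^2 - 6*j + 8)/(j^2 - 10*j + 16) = (j - 4)/(j - 8)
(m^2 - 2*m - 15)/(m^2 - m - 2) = (-m^2 + 2*m + 15)/(-m^2 + m + 2)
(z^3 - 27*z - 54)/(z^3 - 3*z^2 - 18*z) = (z + 3)/z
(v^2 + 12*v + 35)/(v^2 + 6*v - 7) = (v + 5)/(v - 1)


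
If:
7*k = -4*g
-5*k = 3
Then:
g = 21/20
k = -3/5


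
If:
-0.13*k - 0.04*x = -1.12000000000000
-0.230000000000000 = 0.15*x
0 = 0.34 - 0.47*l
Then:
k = 9.09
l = 0.72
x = -1.53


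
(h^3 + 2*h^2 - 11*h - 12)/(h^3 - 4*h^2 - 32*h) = (h^2 - 2*h - 3)/(h*(h - 8))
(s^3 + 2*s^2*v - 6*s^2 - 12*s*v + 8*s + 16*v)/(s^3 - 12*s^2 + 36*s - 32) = (s^2 + 2*s*v - 4*s - 8*v)/(s^2 - 10*s + 16)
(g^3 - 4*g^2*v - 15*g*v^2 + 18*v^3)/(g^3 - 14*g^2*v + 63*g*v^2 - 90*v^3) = (g^2 + 2*g*v - 3*v^2)/(g^2 - 8*g*v + 15*v^2)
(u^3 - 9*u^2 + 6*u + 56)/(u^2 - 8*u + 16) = (u^2 - 5*u - 14)/(u - 4)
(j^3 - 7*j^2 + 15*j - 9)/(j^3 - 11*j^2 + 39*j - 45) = (j - 1)/(j - 5)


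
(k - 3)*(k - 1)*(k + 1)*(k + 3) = k^4 - 10*k^2 + 9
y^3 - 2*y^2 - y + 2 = (y - 2)*(y - 1)*(y + 1)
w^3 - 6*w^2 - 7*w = w*(w - 7)*(w + 1)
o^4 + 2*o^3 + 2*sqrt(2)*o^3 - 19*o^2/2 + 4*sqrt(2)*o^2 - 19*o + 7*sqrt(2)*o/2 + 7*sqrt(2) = (o + 2)*(o - sqrt(2))*(o - sqrt(2)/2)*(o + 7*sqrt(2)/2)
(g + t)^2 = g^2 + 2*g*t + t^2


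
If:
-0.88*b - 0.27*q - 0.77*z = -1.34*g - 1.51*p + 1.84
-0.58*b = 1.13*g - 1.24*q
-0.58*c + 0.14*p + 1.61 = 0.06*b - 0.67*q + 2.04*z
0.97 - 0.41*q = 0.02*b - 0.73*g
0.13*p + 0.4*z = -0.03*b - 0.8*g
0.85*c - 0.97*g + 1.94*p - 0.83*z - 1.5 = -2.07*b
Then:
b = 0.40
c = -10.16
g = -2.49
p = 4.98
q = -2.08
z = 3.32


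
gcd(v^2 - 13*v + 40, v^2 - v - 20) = v - 5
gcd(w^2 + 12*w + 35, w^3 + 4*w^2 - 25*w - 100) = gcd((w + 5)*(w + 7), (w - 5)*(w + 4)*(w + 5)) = w + 5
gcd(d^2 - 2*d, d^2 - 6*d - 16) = 1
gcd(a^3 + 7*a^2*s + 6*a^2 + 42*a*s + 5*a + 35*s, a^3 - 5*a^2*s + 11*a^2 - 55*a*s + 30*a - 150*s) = a + 5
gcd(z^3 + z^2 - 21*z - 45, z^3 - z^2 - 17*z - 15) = z^2 - 2*z - 15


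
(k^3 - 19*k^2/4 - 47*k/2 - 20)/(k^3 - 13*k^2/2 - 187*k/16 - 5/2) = 4*(k + 2)/(4*k + 1)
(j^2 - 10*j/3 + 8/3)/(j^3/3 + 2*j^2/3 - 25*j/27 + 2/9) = 9*(3*j^2 - 10*j + 8)/(9*j^3 + 18*j^2 - 25*j + 6)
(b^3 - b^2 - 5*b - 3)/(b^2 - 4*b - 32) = (-b^3 + b^2 + 5*b + 3)/(-b^2 + 4*b + 32)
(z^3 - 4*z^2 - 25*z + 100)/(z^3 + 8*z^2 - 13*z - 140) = (z - 5)/(z + 7)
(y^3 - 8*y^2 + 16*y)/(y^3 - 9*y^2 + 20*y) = (y - 4)/(y - 5)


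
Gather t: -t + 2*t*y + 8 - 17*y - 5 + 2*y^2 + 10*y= t*(2*y - 1) + 2*y^2 - 7*y + 3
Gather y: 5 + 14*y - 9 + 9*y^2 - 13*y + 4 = 9*y^2 + y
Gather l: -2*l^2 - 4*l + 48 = -2*l^2 - 4*l + 48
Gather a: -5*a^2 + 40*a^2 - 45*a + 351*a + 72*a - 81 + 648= 35*a^2 + 378*a + 567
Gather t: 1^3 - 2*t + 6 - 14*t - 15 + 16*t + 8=0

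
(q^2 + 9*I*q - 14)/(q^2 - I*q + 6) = (q + 7*I)/(q - 3*I)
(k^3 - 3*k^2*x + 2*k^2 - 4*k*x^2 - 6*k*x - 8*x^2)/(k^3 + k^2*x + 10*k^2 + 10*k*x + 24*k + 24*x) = (k^2 - 4*k*x + 2*k - 8*x)/(k^2 + 10*k + 24)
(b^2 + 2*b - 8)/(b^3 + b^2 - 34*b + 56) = (b + 4)/(b^2 + 3*b - 28)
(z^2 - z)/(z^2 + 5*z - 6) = z/(z + 6)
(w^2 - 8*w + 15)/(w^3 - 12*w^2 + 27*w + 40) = (w - 3)/(w^2 - 7*w - 8)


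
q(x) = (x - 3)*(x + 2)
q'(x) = 2*x - 1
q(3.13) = 0.67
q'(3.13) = 5.26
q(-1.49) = -2.29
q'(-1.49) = -3.98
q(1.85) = -4.43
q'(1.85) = 2.70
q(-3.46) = 9.43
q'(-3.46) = -7.92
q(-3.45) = 9.35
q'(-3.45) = -7.90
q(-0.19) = -5.77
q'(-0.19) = -1.38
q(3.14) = 0.72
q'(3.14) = 5.28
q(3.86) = 5.04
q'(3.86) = 6.72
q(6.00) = 24.00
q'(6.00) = 11.00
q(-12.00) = 150.00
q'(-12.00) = -25.00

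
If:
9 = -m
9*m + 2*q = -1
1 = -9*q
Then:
No Solution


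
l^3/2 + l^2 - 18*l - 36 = (l/2 + 1)*(l - 6)*(l + 6)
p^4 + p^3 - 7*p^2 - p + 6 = (p - 2)*(p - 1)*(p + 1)*(p + 3)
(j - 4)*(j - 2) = j^2 - 6*j + 8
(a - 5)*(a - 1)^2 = a^3 - 7*a^2 + 11*a - 5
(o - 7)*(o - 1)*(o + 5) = o^3 - 3*o^2 - 33*o + 35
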